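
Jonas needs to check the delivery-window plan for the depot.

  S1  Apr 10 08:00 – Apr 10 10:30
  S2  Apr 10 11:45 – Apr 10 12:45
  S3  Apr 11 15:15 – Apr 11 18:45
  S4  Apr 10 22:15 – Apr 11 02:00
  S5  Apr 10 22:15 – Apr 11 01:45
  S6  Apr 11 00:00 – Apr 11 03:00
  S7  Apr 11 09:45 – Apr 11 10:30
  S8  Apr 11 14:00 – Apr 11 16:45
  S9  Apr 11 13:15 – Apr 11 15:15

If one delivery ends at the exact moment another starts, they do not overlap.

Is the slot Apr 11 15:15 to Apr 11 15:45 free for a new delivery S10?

No — it overlaps S3, S8

S1: ends Apr 10 10:30 at or before S10 starts Apr 11 15:15 → clear.
S2: ends Apr 10 12:45 at or before S10 starts Apr 11 15:15 → clear.
S4: ends Apr 11 02:00 at or before S10 starts Apr 11 15:15 → clear.
S5: ends Apr 11 01:45 at or before S10 starts Apr 11 15:15 → clear.
S6: ends Apr 11 03:00 at or before S10 starts Apr 11 15:15 → clear.
S7: ends Apr 11 10:30 at or before S10 starts Apr 11 15:15 → clear.
S9: ends Apr 11 15:15 at or before S10 starts Apr 11 15:15 → clear.
S8: starts Apr 11 14:00 before S10 ends Apr 11 15:45, and ends Apr 11 16:45 after S10 starts Apr 11 15:15 → overlap.
S3: starts Apr 11 15:15 before S10 ends Apr 11 15:45, and ends Apr 11 18:45 after S10 starts Apr 11 15:15 → overlap.
S10 overlaps S3, S8.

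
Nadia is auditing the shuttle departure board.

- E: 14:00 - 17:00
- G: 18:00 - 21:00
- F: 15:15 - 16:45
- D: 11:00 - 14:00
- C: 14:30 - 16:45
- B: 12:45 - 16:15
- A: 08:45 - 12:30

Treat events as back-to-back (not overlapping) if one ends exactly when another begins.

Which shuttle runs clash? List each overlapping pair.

A & D, B & C, B & D, B & E, B & F, C & E, C & F, E & F

Sorted by start: A, D, B, E, C, F, G.
D starts before A ends → A and D overlap.
B starts after A ends — done with A.
B starts before D ends → D and B overlap.
E starts exactly when D ends (back-to-back, no overlap) — done with D.
E starts before B ends → B and E overlap.
C starts before B ends → B and C overlap.
F starts before B ends → B and F overlap.
G starts after B ends.
C starts before E ends → E and C overlap.
F starts before E ends → E and F overlap.
G starts after E ends.
F starts before C ends → C and F overlap.
G starts after C ends.
G starts after F ends.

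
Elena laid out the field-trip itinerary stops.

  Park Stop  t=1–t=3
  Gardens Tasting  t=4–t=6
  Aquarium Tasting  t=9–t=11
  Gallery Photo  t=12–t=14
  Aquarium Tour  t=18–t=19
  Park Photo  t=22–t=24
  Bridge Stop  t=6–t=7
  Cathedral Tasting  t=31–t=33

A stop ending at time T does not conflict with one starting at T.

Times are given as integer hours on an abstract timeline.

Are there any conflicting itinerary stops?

No

Sorted by start: Park Stop, Gardens Tasting, Bridge Stop, Aquarium Tasting, Gallery Photo, Aquarium Tour, Park Photo, Cathedral Tasting.
Gardens Tasting starts after Park Stop ends, so Park Stop has no further overlaps.
Bridge Stop starts exactly when Gardens Tasting ends (back-to-back, no overlap), so Gardens Tasting has no further overlaps.
Aquarium Tasting starts after Bridge Stop ends, so Bridge Stop has no further overlaps.
Gallery Photo starts after Aquarium Tasting ends, so Aquarium Tasting has no further overlaps.
Aquarium Tour starts after Gallery Photo ends, so Gallery Photo has no further overlaps.
Park Photo starts after Aquarium Tour ends, so Aquarium Tour has no further overlaps.
Cathedral Tasting starts after Park Photo ends.
Every pair is clear; the schedule has no overlaps.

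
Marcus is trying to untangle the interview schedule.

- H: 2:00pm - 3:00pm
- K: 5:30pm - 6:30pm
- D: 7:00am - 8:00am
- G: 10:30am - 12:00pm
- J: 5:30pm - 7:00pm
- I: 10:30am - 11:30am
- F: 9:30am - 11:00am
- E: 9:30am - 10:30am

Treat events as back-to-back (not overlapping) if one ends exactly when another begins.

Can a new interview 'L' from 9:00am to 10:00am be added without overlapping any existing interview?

D: ends 8:00am at or before L starts 9:00am → clear.
E: starts 9:30am before L ends 10:00am, and ends 10:30am after L starts 9:00am → overlap.
F: starts 9:30am before L ends 10:00am, and ends 11:00am after L starts 9:00am → overlap.
G: starts 10:30am at or after L ends 10:00am → clear.
I: starts 10:30am at or after L ends 10:00am → clear.
H: starts 2:00pm at or after L ends 10:00am → clear.
J: starts 5:30pm at or after L ends 10:00am → clear.
K: starts 5:30pm at or after L ends 10:00am → clear.
L overlaps E, F.

No — it overlaps E, F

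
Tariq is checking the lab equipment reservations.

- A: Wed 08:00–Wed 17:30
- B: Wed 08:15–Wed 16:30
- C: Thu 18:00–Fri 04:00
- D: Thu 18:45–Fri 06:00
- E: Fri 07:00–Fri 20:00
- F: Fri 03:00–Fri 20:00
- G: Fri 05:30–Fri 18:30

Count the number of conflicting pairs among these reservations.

Sorted by start: A, B, C, D, F, G, E.
B starts before A ends → A and B overlap.
C starts after A ends, so nothing later overlaps A either.
C starts after B ends, so nothing later overlaps B either.
D starts before C ends → C and D overlap.
F starts before C ends → C and F overlap.
G starts after C ends, so nothing later overlaps C either.
F starts before D ends → D and F overlap.
G starts before D ends → D and G overlap.
E starts after D ends.
G starts before F ends → F and G overlap.
E starts before F ends → F and E overlap.
E starts before G ends → G and E overlap.
Overlapping pairs: A & B, C & D, C & F, D & F, D & G, E & F, E & G, F & G — 8 in total.

8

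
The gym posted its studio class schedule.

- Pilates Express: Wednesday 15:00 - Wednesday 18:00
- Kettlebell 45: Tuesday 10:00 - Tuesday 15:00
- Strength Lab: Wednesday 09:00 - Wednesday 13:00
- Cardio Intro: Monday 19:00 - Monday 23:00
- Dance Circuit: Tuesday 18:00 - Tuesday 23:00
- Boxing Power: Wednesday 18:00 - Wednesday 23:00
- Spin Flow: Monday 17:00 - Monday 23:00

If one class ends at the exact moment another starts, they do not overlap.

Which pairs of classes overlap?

Cardio Intro & Spin Flow

Two intervals overlap when each starts before the other ends.
Sorted by start: Spin Flow, Cardio Intro, Kettlebell 45, Dance Circuit, Strength Lab, Pilates Express, Boxing Power.
Cardio Intro starts before Spin Flow ends → Spin Flow and Cardio Intro overlap.
Kettlebell 45 starts after Spin Flow ends, so Spin Flow has no further overlaps.
Kettlebell 45 starts after Cardio Intro ends, so Cardio Intro has no further overlaps.
Dance Circuit starts after Kettlebell 45 ends, so Kettlebell 45 has no further overlaps.
Strength Lab starts after Dance Circuit ends, so Dance Circuit has no further overlaps.
Pilates Express starts after Strength Lab ends, so Strength Lab has no further overlaps.
Boxing Power starts exactly when Pilates Express ends (back-to-back, no overlap).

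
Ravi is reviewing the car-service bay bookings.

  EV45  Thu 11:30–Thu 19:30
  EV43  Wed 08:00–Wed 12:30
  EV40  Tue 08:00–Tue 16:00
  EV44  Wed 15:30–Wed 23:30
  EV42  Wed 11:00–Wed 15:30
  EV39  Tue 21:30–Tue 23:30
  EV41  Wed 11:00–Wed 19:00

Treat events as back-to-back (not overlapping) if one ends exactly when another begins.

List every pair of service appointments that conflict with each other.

Sorted by start: EV40, EV39, EV43, EV41, EV42, EV44, EV45.
EV39 starts after EV40 ends; EV40 is clear from here.
EV43 starts after EV39 ends; EV39 is clear from here.
EV41 starts before EV43 ends → EV43 and EV41 overlap.
EV42 starts before EV43 ends → EV43 and EV42 overlap.
EV44 starts after EV43 ends; EV43 is clear from here.
EV42 starts before EV41 ends → EV41 and EV42 overlap.
EV44 starts before EV41 ends → EV41 and EV44 overlap.
EV45 starts after EV41 ends.
EV44 starts exactly when EV42 ends (back-to-back, no overlap); EV42 is clear from here.
EV45 starts after EV44 ends.

EV41 & EV42, EV41 & EV43, EV41 & EV44, EV42 & EV43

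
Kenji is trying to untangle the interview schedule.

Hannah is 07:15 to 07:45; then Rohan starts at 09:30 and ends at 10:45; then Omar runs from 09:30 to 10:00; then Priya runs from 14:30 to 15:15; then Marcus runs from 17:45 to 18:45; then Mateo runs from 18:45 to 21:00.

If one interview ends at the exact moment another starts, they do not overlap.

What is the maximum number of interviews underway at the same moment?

2

Sweep the timeline, counting +1 at each start and −1 at each end (ends before starts at a tie):
07:15 start Hannah → 1
07:45 end Hannah → 0
09:30 start Omar → 1
09:30 start Rohan → 2
10:00 end Omar → 1
10:45 end Rohan → 0
14:30 start Priya → 1
15:15 end Priya → 0
17:45 start Marcus → 1
18:45 end Marcus → 0
18:45 start Mateo → 1
21:00 end Mateo → 0
Peak is 2, at 09:30 (Omar, Rohan).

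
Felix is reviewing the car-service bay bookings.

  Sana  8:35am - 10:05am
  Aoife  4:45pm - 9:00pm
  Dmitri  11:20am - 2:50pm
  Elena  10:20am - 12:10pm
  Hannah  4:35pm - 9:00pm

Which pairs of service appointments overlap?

Aoife & Hannah, Dmitri & Elena

Sorted by start: Sana, Elena, Dmitri, Hannah, Aoife.
Elena starts after Sana ends, so Sana has no further overlaps.
Dmitri starts before Elena ends → Elena and Dmitri overlap.
Hannah starts after Elena ends, so Elena has no further overlaps.
Hannah starts after Dmitri ends, so Dmitri has no further overlaps.
Aoife starts before Hannah ends → Hannah and Aoife overlap.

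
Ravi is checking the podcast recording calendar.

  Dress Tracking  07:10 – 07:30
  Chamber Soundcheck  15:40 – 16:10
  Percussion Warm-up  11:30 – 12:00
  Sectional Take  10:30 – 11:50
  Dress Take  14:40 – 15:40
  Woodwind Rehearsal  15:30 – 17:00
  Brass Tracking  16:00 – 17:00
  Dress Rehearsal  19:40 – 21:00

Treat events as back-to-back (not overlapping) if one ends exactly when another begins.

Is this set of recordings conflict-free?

Check each pair: they overlap iff neither finishes before the other starts.
Sorted by start: Dress Tracking, Sectional Take, Percussion Warm-up, Dress Take, Woodwind Rehearsal, Chamber Soundcheck, Brass Tracking, Dress Rehearsal.
Sectional Take starts after Dress Tracking ends, so nothing later overlaps Dress Tracking either.
Percussion Warm-up starts before Sectional Take ends → Sectional Take and Percussion Warm-up overlap.
That's a conflict, so the schedule is not conflict-free.

No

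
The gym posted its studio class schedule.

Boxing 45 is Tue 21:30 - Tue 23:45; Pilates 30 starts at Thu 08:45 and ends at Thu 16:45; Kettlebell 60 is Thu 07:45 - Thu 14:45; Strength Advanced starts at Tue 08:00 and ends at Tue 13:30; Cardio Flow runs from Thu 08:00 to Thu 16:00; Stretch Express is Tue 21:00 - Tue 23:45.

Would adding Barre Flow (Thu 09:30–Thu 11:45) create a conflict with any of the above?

Strength Advanced: ends Tue 13:30 at or before Barre Flow starts Thu 09:30 → clear.
Stretch Express: ends Tue 23:45 at or before Barre Flow starts Thu 09:30 → clear.
Boxing 45: ends Tue 23:45 at or before Barre Flow starts Thu 09:30 → clear.
Kettlebell 60: starts Thu 07:45 before Barre Flow ends Thu 11:45, and ends Thu 14:45 after Barre Flow starts Thu 09:30 → overlap.
Cardio Flow: starts Thu 08:00 before Barre Flow ends Thu 11:45, and ends Thu 16:00 after Barre Flow starts Thu 09:30 → overlap.
Pilates 30: starts Thu 08:45 before Barre Flow ends Thu 11:45, and ends Thu 16:45 after Barre Flow starts Thu 09:30 → overlap.
Barre Flow overlaps Cardio Flow, Kettlebell 60, Pilates 30.

Yes — it overlaps Cardio Flow, Kettlebell 60, Pilates 30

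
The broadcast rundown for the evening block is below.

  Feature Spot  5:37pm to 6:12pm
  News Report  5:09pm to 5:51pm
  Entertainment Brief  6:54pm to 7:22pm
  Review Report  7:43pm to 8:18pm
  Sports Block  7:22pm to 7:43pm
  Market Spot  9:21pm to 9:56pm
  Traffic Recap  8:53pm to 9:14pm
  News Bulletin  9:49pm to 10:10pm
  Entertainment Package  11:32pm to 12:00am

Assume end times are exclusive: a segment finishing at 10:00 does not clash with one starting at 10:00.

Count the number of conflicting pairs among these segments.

Sorted by start: News Report, Feature Spot, Entertainment Brief, Sports Block, Review Report, Traffic Recap, Market Spot, News Bulletin, Entertainment Package.
Feature Spot starts before News Report ends → News Report and Feature Spot overlap.
Entertainment Brief starts after News Report ends, so News Report has no further overlaps.
Entertainment Brief starts after Feature Spot ends, so Feature Spot has no further overlaps.
Sports Block starts exactly when Entertainment Brief ends (back-to-back, no overlap), so Entertainment Brief has no further overlaps.
Review Report starts exactly when Sports Block ends (back-to-back, no overlap), so Sports Block has no further overlaps.
Traffic Recap starts after Review Report ends, so Review Report has no further overlaps.
Market Spot starts after Traffic Recap ends, so Traffic Recap has no further overlaps.
News Bulletin starts before Market Spot ends → Market Spot and News Bulletin overlap.
Entertainment Package starts after Market Spot ends.
Entertainment Package starts after News Bulletin ends.
Overlapping pairs: Feature Spot & News Report, Market Spot & News Bulletin — 2 in total.

2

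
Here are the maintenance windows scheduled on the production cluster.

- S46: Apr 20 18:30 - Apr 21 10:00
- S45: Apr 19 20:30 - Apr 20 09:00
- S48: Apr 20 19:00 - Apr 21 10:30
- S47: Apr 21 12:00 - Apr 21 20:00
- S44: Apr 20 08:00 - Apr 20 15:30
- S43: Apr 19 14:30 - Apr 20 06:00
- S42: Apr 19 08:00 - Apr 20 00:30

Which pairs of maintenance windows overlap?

S42 & S43, S42 & S45, S43 & S45, S44 & S45, S46 & S48

Two intervals overlap when each starts before the other ends.
Sorted by start: S42, S43, S45, S44, S46, S48, S47.
S43 starts before S42 ends → S42 and S43 overlap.
S45 starts before S42 ends → S42 and S45 overlap.
S44 starts after S42 ends — done with S42.
S45 starts before S43 ends → S43 and S45 overlap.
S44 starts after S43 ends — done with S43.
S44 starts before S45 ends → S45 and S44 overlap.
S46 starts after S45 ends — done with S45.
S46 starts after S44 ends — done with S44.
S48 starts before S46 ends → S46 and S48 overlap.
S47 starts after S46 ends.
S47 starts after S48 ends.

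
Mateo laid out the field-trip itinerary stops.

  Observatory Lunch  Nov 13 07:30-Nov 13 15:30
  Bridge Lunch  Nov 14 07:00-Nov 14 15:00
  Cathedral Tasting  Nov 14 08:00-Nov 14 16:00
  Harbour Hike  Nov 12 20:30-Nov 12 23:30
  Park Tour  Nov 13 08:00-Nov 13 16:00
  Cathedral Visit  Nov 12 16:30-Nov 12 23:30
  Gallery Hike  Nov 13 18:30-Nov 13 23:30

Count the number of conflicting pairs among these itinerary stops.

3

Check each pair: they overlap iff neither finishes before the other starts.
Sorted by start: Cathedral Visit, Harbour Hike, Observatory Lunch, Park Tour, Gallery Hike, Bridge Lunch, Cathedral Tasting.
Harbour Hike starts before Cathedral Visit ends → Cathedral Visit and Harbour Hike overlap.
Observatory Lunch starts after Cathedral Visit ends, so nothing later overlaps Cathedral Visit either.
Observatory Lunch starts after Harbour Hike ends, so nothing later overlaps Harbour Hike either.
Park Tour starts before Observatory Lunch ends → Observatory Lunch and Park Tour overlap.
Gallery Hike starts after Observatory Lunch ends, so nothing later overlaps Observatory Lunch either.
Gallery Hike starts after Park Tour ends, so nothing later overlaps Park Tour either.
Bridge Lunch starts after Gallery Hike ends, so nothing later overlaps Gallery Hike either.
Cathedral Tasting starts before Bridge Lunch ends → Bridge Lunch and Cathedral Tasting overlap.
Overlapping pairs: Bridge Lunch & Cathedral Tasting, Cathedral Visit & Harbour Hike, Observatory Lunch & Park Tour — 3 in total.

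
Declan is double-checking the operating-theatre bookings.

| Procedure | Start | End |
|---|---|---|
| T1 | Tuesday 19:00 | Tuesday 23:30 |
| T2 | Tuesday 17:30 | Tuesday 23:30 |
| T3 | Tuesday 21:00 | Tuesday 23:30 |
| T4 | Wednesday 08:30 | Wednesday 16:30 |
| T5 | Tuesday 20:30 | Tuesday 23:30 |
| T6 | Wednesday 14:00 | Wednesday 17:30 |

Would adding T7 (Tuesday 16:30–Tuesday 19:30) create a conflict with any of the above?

Yes — it overlaps T1, T2

T2: starts Tuesday 17:30 before T7 ends Tuesday 19:30, and ends Tuesday 23:30 after T7 starts Tuesday 16:30 → overlap.
T1: starts Tuesday 19:00 before T7 ends Tuesday 19:30, and ends Tuesday 23:30 after T7 starts Tuesday 16:30 → overlap.
T5: starts Tuesday 20:30 at or after T7 ends Tuesday 19:30 → clear.
T3: starts Tuesday 21:00 at or after T7 ends Tuesday 19:30 → clear.
T4: starts Wednesday 08:30 at or after T7 ends Tuesday 19:30 → clear.
T6: starts Wednesday 14:00 at or after T7 ends Tuesday 19:30 → clear.
T7 overlaps T1, T2.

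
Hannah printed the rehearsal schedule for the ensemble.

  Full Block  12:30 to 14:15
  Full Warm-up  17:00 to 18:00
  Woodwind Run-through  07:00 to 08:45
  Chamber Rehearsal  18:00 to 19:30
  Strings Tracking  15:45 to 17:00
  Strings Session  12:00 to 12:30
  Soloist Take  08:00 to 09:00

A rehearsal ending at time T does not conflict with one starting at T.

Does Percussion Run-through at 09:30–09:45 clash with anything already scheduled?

Woodwind Run-through: ends 08:45 at or before Percussion Run-through starts 09:30 → clear.
Soloist Take: ends 09:00 at or before Percussion Run-through starts 09:30 → clear.
Strings Session: starts 12:00 at or after Percussion Run-through ends 09:45 → clear.
Full Block: starts 12:30 at or after Percussion Run-through ends 09:45 → clear.
Strings Tracking: starts 15:45 at or after Percussion Run-through ends 09:45 → clear.
Full Warm-up: starts 17:00 at or after Percussion Run-through ends 09:45 → clear.
Chamber Rehearsal: starts 18:00 at or after Percussion Run-through ends 09:45 → clear.

No — it doesn't clash with anything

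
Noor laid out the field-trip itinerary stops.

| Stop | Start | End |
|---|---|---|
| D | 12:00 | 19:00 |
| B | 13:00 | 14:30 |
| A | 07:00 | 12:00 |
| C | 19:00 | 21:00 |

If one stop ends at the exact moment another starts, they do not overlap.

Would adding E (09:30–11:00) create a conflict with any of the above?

Yes — it overlaps A

A: starts 07:00 before E ends 11:00, and ends 12:00 after E starts 09:30 → overlap.
D: starts 12:00 at or after E ends 11:00 → clear.
B: starts 13:00 at or after E ends 11:00 → clear.
C: starts 19:00 at or after E ends 11:00 → clear.
E overlaps A.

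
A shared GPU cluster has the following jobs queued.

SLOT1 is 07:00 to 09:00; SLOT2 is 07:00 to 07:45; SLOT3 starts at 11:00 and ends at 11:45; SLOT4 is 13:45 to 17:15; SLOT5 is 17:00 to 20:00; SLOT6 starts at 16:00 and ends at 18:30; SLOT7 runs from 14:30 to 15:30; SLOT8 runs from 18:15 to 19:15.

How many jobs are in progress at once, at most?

Sort all start/end points and keep a running count:
07:00 start SLOT1 → 1
07:00 start SLOT2 → 2
07:45 end SLOT2 → 1
09:00 end SLOT1 → 0
11:00 start SLOT3 → 1
11:45 end SLOT3 → 0
13:45 start SLOT4 → 1
14:30 start SLOT7 → 2
15:30 end SLOT7 → 1
16:00 start SLOT6 → 2
17:00 start SLOT5 → 3
17:15 end SLOT4 → 2
18:15 start SLOT8 → 3
18:30 end SLOT6 → 2
19:15 end SLOT8 → 1
20:00 end SLOT5 → 0
Peak is 3, at 17:00 (SLOT4, SLOT5, SLOT6).

3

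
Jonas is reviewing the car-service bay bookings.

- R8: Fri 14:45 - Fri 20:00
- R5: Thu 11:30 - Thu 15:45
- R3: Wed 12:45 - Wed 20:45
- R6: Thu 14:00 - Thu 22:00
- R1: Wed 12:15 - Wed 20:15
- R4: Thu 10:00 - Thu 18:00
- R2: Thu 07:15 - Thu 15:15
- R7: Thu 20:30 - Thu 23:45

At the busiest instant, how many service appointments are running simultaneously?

Sort all start/end points and keep a running count:
Wed 12:15 start R1 → 1
Wed 12:45 start R3 → 2
Wed 20:15 end R1 → 1
Wed 20:45 end R3 → 0
Thu 07:15 start R2 → 1
Thu 10:00 start R4 → 2
Thu 11:30 start R5 → 3
Thu 14:00 start R6 → 4
Thu 15:15 end R2 → 3
Thu 15:45 end R5 → 2
Thu 18:00 end R4 → 1
Thu 20:30 start R7 → 2
Thu 22:00 end R6 → 1
Thu 23:45 end R7 → 0
Fri 14:45 start R8 → 1
Fri 20:00 end R8 → 0
Peak is 4, at Thu 14:00 (R2, R4, R5, R6).

4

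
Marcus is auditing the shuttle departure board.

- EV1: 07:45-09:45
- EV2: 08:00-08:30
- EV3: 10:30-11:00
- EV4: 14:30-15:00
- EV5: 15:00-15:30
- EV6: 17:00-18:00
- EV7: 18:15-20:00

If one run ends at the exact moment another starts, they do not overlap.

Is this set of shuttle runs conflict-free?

Sorted by start: EV1, EV2, EV3, EV4, EV5, EV6, EV7.
EV2 starts before EV1 ends → EV1 and EV2 overlap.
That's a conflict, so the schedule is not conflict-free.

No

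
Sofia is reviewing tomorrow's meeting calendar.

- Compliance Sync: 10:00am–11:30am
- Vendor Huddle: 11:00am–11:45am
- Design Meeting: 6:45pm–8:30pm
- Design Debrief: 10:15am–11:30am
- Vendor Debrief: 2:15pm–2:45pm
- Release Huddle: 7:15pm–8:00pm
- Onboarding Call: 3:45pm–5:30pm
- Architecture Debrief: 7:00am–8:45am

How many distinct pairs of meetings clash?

Check each pair: they overlap iff neither finishes before the other starts.
Sorted by start: Architecture Debrief, Compliance Sync, Design Debrief, Vendor Huddle, Vendor Debrief, Onboarding Call, Design Meeting, Release Huddle.
Compliance Sync starts after Architecture Debrief ends, so Architecture Debrief has no further overlaps.
Design Debrief starts before Compliance Sync ends → Compliance Sync and Design Debrief overlap.
Vendor Huddle starts before Compliance Sync ends → Compliance Sync and Vendor Huddle overlap.
Vendor Debrief starts after Compliance Sync ends, so Compliance Sync has no further overlaps.
Vendor Huddle starts before Design Debrief ends → Design Debrief and Vendor Huddle overlap.
Vendor Debrief starts after Design Debrief ends, so Design Debrief has no further overlaps.
Vendor Debrief starts after Vendor Huddle ends, so Vendor Huddle has no further overlaps.
Onboarding Call starts after Vendor Debrief ends, so Vendor Debrief has no further overlaps.
Design Meeting starts after Onboarding Call ends, so Onboarding Call has no further overlaps.
Release Huddle starts before Design Meeting ends → Design Meeting and Release Huddle overlap.
Overlapping pairs: Compliance Sync & Design Debrief, Compliance Sync & Vendor Huddle, Design Debrief & Vendor Huddle, Design Meeting & Release Huddle — 4 in total.

4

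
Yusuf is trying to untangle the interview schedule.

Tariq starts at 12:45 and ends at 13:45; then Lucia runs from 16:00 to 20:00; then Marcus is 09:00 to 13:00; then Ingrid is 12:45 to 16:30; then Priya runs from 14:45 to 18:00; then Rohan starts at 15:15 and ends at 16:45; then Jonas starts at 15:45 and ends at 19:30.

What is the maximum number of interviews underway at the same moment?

Sweep the timeline, counting +1 at each start and −1 at each end (ends before starts at a tie):
09:00 start Marcus → 1
12:45 start Ingrid → 2
12:45 start Tariq → 3
13:00 end Marcus → 2
13:45 end Tariq → 1
14:45 start Priya → 2
15:15 start Rohan → 3
15:45 start Jonas → 4
16:00 start Lucia → 5
16:30 end Ingrid → 4
16:45 end Rohan → 3
18:00 end Priya → 2
19:30 end Jonas → 1
20:00 end Lucia → 0
Peak is 5, at 16:00 (Ingrid, Jonas, Lucia, Priya, Rohan).

5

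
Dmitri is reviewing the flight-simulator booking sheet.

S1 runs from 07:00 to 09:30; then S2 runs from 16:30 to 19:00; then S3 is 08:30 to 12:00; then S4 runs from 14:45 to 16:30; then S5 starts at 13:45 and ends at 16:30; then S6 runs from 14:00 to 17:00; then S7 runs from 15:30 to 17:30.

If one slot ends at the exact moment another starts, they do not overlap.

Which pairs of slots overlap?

S1 & S3, S2 & S6, S2 & S7, S4 & S5, S4 & S6, S4 & S7, S5 & S6, S5 & S7, S6 & S7

Two intervals overlap when each starts before the other ends.
Sorted by start: S1, S3, S5, S6, S4, S7, S2.
S3 starts before S1 ends → S1 and S3 overlap.
S5 starts after S1 ends; S1 is clear from here.
S5 starts after S3 ends; S3 is clear from here.
S6 starts before S5 ends → S5 and S6 overlap.
S4 starts before S5 ends → S5 and S4 overlap.
S7 starts before S5 ends → S5 and S7 overlap.
S2 starts exactly when S5 ends (back-to-back, no overlap).
S4 starts before S6 ends → S6 and S4 overlap.
S7 starts before S6 ends → S6 and S7 overlap.
S2 starts before S6 ends → S6 and S2 overlap.
S7 starts before S4 ends → S4 and S7 overlap.
S2 starts exactly when S4 ends (back-to-back, no overlap).
S2 starts before S7 ends → S7 and S2 overlap.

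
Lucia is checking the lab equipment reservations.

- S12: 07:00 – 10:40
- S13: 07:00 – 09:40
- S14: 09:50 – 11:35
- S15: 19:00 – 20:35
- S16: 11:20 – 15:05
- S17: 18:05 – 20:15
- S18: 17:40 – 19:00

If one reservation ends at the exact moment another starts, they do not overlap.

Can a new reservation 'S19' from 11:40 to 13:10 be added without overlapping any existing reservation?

S12: ends 10:40 at or before S19 starts 11:40 → clear.
S13: ends 09:40 at or before S19 starts 11:40 → clear.
S14: ends 11:35 at or before S19 starts 11:40 → clear.
S16: starts 11:20 before S19 ends 13:10, and ends 15:05 after S19 starts 11:40 → overlap.
S18: starts 17:40 at or after S19 ends 13:10 → clear.
S17: starts 18:05 at or after S19 ends 13:10 → clear.
S15: starts 19:00 at or after S19 ends 13:10 → clear.
S19 overlaps S16.

No — it overlaps S16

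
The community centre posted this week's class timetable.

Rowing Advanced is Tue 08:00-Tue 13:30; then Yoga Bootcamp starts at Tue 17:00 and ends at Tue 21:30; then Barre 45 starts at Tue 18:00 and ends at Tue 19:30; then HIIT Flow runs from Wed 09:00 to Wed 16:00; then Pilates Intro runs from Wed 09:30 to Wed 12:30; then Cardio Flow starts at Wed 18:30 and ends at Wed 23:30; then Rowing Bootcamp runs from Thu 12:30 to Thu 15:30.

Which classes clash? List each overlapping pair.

Barre 45 & Yoga Bootcamp, HIIT Flow & Pilates Intro

Two intervals overlap when each starts before the other ends.
Sorted by start: Rowing Advanced, Yoga Bootcamp, Barre 45, HIIT Flow, Pilates Intro, Cardio Flow, Rowing Bootcamp.
Yoga Bootcamp starts after Rowing Advanced ends; Rowing Advanced is clear from here.
Barre 45 starts before Yoga Bootcamp ends → Yoga Bootcamp and Barre 45 overlap.
HIIT Flow starts after Yoga Bootcamp ends; Yoga Bootcamp is clear from here.
HIIT Flow starts after Barre 45 ends; Barre 45 is clear from here.
Pilates Intro starts before HIIT Flow ends → HIIT Flow and Pilates Intro overlap.
Cardio Flow starts after HIIT Flow ends; HIIT Flow is clear from here.
Cardio Flow starts after Pilates Intro ends; Pilates Intro is clear from here.
Rowing Bootcamp starts after Cardio Flow ends.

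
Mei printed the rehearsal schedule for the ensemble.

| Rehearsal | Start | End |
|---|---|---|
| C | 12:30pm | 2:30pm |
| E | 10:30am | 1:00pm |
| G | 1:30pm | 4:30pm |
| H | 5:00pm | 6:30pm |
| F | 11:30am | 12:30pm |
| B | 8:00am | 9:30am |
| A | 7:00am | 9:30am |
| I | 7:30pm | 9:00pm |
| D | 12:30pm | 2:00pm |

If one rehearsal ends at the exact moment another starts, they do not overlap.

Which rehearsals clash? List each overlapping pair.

A & B, C & D, C & E, C & G, D & E, D & G, E & F

Check each pair: they overlap iff neither finishes before the other starts.
Sorted by start: A, B, E, F, C, D, G, H, I.
B starts before A ends → A and B overlap.
E starts after A ends — done with A.
E starts after B ends — done with B.
F starts before E ends → E and F overlap.
C starts before E ends → E and C overlap.
D starts before E ends → E and D overlap.
G starts after E ends — done with E.
C starts exactly when F ends (back-to-back, no overlap) — done with F.
D starts before C ends → C and D overlap.
G starts before C ends → C and G overlap.
H starts after C ends — done with C.
G starts before D ends → D and G overlap.
H starts after D ends — done with D.
H starts after G ends — done with G.
I starts after H ends.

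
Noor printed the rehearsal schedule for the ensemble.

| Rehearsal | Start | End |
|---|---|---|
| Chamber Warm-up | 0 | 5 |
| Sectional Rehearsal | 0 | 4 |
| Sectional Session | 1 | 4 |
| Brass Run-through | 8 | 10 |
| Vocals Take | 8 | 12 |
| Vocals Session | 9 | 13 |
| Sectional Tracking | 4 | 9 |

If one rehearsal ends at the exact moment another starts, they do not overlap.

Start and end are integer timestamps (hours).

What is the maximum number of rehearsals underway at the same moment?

Sort all start/end points and keep a running count:
0 start Chamber Warm-up → 1
0 start Sectional Rehearsal → 2
1 start Sectional Session → 3
4 end Sectional Rehearsal → 2
4 end Sectional Session → 1
4 start Sectional Tracking → 2
5 end Chamber Warm-up → 1
8 start Brass Run-through → 2
8 start Vocals Take → 3
9 end Sectional Tracking → 2
9 start Vocals Session → 3
10 end Brass Run-through → 2
12 end Vocals Take → 1
13 end Vocals Session → 0
Peak is 3, at 1 (Chamber Warm-up, Sectional Rehearsal, Sectional Session).

3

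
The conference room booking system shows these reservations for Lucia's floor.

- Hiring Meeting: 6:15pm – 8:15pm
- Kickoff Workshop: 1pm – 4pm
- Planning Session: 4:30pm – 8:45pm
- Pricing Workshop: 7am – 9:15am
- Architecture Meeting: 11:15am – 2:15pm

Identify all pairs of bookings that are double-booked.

Sorted by start: Pricing Workshop, Architecture Meeting, Kickoff Workshop, Planning Session, Hiring Meeting.
Architecture Meeting starts after Pricing Workshop ends, so nothing later overlaps Pricing Workshop either.
Kickoff Workshop starts before Architecture Meeting ends → Architecture Meeting and Kickoff Workshop overlap.
Planning Session starts after Architecture Meeting ends, so nothing later overlaps Architecture Meeting either.
Planning Session starts after Kickoff Workshop ends, so nothing later overlaps Kickoff Workshop either.
Hiring Meeting starts before Planning Session ends → Planning Session and Hiring Meeting overlap.

Architecture Meeting & Kickoff Workshop, Hiring Meeting & Planning Session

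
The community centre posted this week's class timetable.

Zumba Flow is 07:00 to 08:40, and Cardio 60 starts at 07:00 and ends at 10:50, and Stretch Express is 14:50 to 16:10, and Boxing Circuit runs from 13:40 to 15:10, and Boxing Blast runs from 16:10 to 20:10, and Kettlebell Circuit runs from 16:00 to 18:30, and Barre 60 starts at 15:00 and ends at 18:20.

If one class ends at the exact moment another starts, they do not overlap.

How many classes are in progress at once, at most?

3

Sweep the timeline, counting +1 at each start and −1 at each end (ends before starts at a tie):
07:00 start Cardio 60 → 1
07:00 start Zumba Flow → 2
08:40 end Zumba Flow → 1
10:50 end Cardio 60 → 0
13:40 start Boxing Circuit → 1
14:50 start Stretch Express → 2
15:00 start Barre 60 → 3
15:10 end Boxing Circuit → 2
16:00 start Kettlebell Circuit → 3
16:10 end Stretch Express → 2
16:10 start Boxing Blast → 3
18:20 end Barre 60 → 2
18:30 end Kettlebell Circuit → 1
20:10 end Boxing Blast → 0
Peak is 3, at 15:00 (Barre 60, Boxing Circuit, Stretch Express).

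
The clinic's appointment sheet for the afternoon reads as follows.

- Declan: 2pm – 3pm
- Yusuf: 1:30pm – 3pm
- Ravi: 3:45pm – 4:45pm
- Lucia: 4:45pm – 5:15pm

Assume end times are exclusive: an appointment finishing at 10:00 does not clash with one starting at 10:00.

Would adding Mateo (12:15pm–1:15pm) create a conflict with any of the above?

Yusuf: starts 1:30pm at or after Mateo ends 1:15pm → clear.
Declan: starts 2pm at or after Mateo ends 1:15pm → clear.
Ravi: starts 3:45pm at or after Mateo ends 1:15pm → clear.
Lucia: starts 4:45pm at or after Mateo ends 1:15pm → clear.

No — it doesn't clash with anything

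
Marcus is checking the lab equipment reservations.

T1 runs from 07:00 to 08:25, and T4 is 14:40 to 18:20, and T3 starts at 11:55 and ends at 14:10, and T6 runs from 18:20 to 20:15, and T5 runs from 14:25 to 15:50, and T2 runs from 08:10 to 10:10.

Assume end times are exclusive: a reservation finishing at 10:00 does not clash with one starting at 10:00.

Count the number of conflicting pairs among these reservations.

Sorted by start: T1, T2, T3, T5, T4, T6.
T2 starts before T1 ends → T1 and T2 overlap.
T3 starts after T1 ends — done with T1.
T3 starts after T2 ends — done with T2.
T5 starts after T3 ends — done with T3.
T4 starts before T5 ends → T5 and T4 overlap.
T6 starts after T5 ends.
T6 starts exactly when T4 ends (back-to-back, no overlap).
Overlapping pairs: T1 & T2, T4 & T5 — 2 in total.

2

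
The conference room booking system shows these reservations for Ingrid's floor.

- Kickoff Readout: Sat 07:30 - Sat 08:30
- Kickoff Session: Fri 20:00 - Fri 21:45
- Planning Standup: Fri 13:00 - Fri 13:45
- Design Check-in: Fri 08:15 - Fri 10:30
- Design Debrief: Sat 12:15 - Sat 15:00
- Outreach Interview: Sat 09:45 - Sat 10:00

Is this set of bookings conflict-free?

Two intervals overlap when each starts before the other ends.
Sorted by start: Design Check-in, Planning Standup, Kickoff Session, Kickoff Readout, Outreach Interview, Design Debrief.
Planning Standup starts after Design Check-in ends — done with Design Check-in.
Kickoff Session starts after Planning Standup ends — done with Planning Standup.
Kickoff Readout starts after Kickoff Session ends — done with Kickoff Session.
Outreach Interview starts after Kickoff Readout ends — done with Kickoff Readout.
Design Debrief starts after Outreach Interview ends.
Every pair is clear; the schedule has no overlaps.

Yes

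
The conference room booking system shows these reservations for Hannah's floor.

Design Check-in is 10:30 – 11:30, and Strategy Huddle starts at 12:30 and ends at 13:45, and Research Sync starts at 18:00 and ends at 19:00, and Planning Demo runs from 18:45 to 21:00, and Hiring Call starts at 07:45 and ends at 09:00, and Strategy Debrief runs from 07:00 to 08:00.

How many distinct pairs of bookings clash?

Sorted by start: Strategy Debrief, Hiring Call, Design Check-in, Strategy Huddle, Research Sync, Planning Demo.
Hiring Call starts before Strategy Debrief ends → Strategy Debrief and Hiring Call overlap.
Design Check-in starts after Strategy Debrief ends, so Strategy Debrief has no further overlaps.
Design Check-in starts after Hiring Call ends, so Hiring Call has no further overlaps.
Strategy Huddle starts after Design Check-in ends, so Design Check-in has no further overlaps.
Research Sync starts after Strategy Huddle ends, so Strategy Huddle has no further overlaps.
Planning Demo starts before Research Sync ends → Research Sync and Planning Demo overlap.
Overlapping pairs: Hiring Call & Strategy Debrief, Planning Demo & Research Sync — 2 in total.

2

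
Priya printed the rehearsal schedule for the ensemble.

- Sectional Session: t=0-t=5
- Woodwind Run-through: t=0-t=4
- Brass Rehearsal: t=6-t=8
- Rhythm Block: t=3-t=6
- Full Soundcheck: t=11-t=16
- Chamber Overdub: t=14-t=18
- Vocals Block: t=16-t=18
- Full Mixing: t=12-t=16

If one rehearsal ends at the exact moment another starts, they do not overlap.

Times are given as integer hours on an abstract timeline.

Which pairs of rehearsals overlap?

Chamber Overdub & Full Mixing, Chamber Overdub & Full Soundcheck, Chamber Overdub & Vocals Block, Full Mixing & Full Soundcheck, Rhythm Block & Sectional Session, Rhythm Block & Woodwind Run-through, Sectional Session & Woodwind Run-through

Sorted by start: Sectional Session, Woodwind Run-through, Rhythm Block, Brass Rehearsal, Full Soundcheck, Full Mixing, Chamber Overdub, Vocals Block.
Woodwind Run-through starts before Sectional Session ends → Sectional Session and Woodwind Run-through overlap.
Rhythm Block starts before Sectional Session ends → Sectional Session and Rhythm Block overlap.
Brass Rehearsal starts after Sectional Session ends — done with Sectional Session.
Rhythm Block starts before Woodwind Run-through ends → Woodwind Run-through and Rhythm Block overlap.
Brass Rehearsal starts after Woodwind Run-through ends — done with Woodwind Run-through.
Brass Rehearsal starts exactly when Rhythm Block ends (back-to-back, no overlap) — done with Rhythm Block.
Full Soundcheck starts after Brass Rehearsal ends — done with Brass Rehearsal.
Full Mixing starts before Full Soundcheck ends → Full Soundcheck and Full Mixing overlap.
Chamber Overdub starts before Full Soundcheck ends → Full Soundcheck and Chamber Overdub overlap.
Vocals Block starts exactly when Full Soundcheck ends (back-to-back, no overlap).
Chamber Overdub starts before Full Mixing ends → Full Mixing and Chamber Overdub overlap.
Vocals Block starts exactly when Full Mixing ends (back-to-back, no overlap).
Vocals Block starts before Chamber Overdub ends → Chamber Overdub and Vocals Block overlap.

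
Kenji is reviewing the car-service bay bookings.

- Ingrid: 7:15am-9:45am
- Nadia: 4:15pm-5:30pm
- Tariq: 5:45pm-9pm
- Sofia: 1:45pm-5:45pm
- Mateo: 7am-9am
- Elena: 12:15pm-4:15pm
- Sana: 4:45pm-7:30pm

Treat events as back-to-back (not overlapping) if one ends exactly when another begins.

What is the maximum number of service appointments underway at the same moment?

Sweep the timeline, counting +1 at each start and −1 at each end (ends before starts at a tie):
7am start Mateo → 1
7:15am start Ingrid → 2
9am end Mateo → 1
9:45am end Ingrid → 0
12:15pm start Elena → 1
1:45pm start Sofia → 2
4:15pm end Elena → 1
4:15pm start Nadia → 2
4:45pm start Sana → 3
5:30pm end Nadia → 2
5:45pm end Sofia → 1
5:45pm start Tariq → 2
7:30pm end Sana → 1
9pm end Tariq → 0
Peak is 3, at 4:45pm (Nadia, Sana, Sofia).

3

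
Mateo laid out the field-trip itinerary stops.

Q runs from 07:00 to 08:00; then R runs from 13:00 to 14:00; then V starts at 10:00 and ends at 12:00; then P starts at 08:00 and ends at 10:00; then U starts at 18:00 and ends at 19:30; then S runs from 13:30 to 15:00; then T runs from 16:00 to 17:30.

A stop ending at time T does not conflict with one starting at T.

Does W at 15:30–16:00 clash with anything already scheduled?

Q: ends 08:00 at or before W starts 15:30 → clear.
P: ends 10:00 at or before W starts 15:30 → clear.
V: ends 12:00 at or before W starts 15:30 → clear.
R: ends 14:00 at or before W starts 15:30 → clear.
S: ends 15:00 at or before W starts 15:30 → clear.
T: starts 16:00 at or after W ends 16:00 → clear.
U: starts 18:00 at or after W ends 16:00 → clear.

No — it doesn't clash with anything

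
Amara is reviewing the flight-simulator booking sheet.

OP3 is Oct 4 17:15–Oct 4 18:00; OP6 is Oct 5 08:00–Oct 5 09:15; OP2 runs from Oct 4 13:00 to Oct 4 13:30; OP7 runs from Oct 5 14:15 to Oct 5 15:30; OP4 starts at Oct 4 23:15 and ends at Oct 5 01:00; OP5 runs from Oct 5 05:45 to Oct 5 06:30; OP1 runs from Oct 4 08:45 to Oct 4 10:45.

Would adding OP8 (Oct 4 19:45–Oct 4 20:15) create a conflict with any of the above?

No — it doesn't clash with anything

OP1: ends Oct 4 10:45 at or before OP8 starts Oct 4 19:45 → clear.
OP2: ends Oct 4 13:30 at or before OP8 starts Oct 4 19:45 → clear.
OP3: ends Oct 4 18:00 at or before OP8 starts Oct 4 19:45 → clear.
OP4: starts Oct 4 23:15 at or after OP8 ends Oct 4 20:15 → clear.
OP5: starts Oct 5 05:45 at or after OP8 ends Oct 4 20:15 → clear.
OP6: starts Oct 5 08:00 at or after OP8 ends Oct 4 20:15 → clear.
OP7: starts Oct 5 14:15 at or after OP8 ends Oct 4 20:15 → clear.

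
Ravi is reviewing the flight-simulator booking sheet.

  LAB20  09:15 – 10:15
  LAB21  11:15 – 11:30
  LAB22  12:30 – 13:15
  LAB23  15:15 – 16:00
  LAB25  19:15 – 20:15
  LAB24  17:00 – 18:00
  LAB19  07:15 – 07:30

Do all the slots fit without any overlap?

Sorted by start: LAB19, LAB20, LAB21, LAB22, LAB23, LAB24, LAB25.
LAB20 starts after LAB19 ends; LAB19 is clear from here.
LAB21 starts after LAB20 ends; LAB20 is clear from here.
LAB22 starts after LAB21 ends; LAB21 is clear from here.
LAB23 starts after LAB22 ends; LAB22 is clear from here.
LAB24 starts after LAB23 ends; LAB23 is clear from here.
LAB25 starts after LAB24 ends.
Every pair is clear; the schedule has no overlaps.

Yes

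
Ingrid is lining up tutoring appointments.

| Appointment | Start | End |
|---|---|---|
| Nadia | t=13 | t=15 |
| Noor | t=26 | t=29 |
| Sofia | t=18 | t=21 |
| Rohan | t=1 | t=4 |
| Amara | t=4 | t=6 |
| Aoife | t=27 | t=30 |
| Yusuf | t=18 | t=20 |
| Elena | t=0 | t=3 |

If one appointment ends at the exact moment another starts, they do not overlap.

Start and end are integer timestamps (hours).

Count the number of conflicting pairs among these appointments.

3

Check each pair: they overlap iff neither finishes before the other starts.
Sorted by start: Elena, Rohan, Amara, Nadia, Sofia, Yusuf, Noor, Aoife.
Rohan starts before Elena ends → Elena and Rohan overlap.
Amara starts after Elena ends — done with Elena.
Amara starts exactly when Rohan ends (back-to-back, no overlap) — done with Rohan.
Nadia starts after Amara ends — done with Amara.
Sofia starts after Nadia ends — done with Nadia.
Yusuf starts before Sofia ends → Sofia and Yusuf overlap.
Noor starts after Sofia ends — done with Sofia.
Noor starts after Yusuf ends — done with Yusuf.
Aoife starts before Noor ends → Noor and Aoife overlap.
Overlapping pairs: Aoife & Noor, Elena & Rohan, Sofia & Yusuf — 3 in total.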